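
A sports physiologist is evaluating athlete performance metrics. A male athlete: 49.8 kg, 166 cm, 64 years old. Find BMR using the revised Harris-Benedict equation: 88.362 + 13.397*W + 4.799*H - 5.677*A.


Intercept = 88.362
Weight contribution = 13.397 * 49.8 = 667.1706
Height contribution = 4.799 * 166 = 796.634
Age contribution = 5.677 * 64 = 363.328
BMR = 88.362 + 667.1706 + 796.634 - 363.328
= 1188.84 kcal/day

1188.84 kcal/day


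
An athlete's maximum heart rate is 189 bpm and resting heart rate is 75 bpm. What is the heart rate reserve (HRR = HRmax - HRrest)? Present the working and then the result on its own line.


HRR = HRmax - HRrest
= 189 - 75
= 114 bpm

114 bpm


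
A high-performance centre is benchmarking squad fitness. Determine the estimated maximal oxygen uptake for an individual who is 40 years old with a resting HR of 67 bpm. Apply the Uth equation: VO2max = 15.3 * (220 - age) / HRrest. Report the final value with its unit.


HRmax = 220 - 40 = 180
VO2max = 15.3 * (180 / 67)
= 15.3 * 2.6866
= 41.1 mL/kg/min

41.1 mL/kg/min


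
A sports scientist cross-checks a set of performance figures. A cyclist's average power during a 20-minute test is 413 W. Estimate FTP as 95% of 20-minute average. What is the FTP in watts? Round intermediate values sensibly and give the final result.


FTP = 20-min power * 0.95
= 413 * 0.95
= 392.35 W

392.35 W


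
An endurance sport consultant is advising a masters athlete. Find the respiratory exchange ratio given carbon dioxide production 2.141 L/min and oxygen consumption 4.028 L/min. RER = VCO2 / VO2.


VCO2 = 2.141 L/min
VO2 = 4.028 L/min
RER = 2.141 / 4.028 = 0.5315

0.5315


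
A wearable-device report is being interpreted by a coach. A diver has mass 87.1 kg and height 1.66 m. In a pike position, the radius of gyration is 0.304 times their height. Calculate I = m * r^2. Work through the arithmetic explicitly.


r = 0.304 * 1.66 = 0.50464 m
I = m * r^2 = 87.1 * 0.254662 = 22.181 kg*m^2

22.181 kg*m^2


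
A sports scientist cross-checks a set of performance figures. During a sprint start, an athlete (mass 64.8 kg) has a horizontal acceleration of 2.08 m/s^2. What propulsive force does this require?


Propulsive force = mass * acceleration
= 64.8 kg * 2.08 m/s^2
= 134.78 N

134.78 N


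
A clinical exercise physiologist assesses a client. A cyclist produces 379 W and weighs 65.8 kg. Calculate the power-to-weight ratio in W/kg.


P/W = power / mass
= 379 / 65.8
= 5.76 W/kg

5.76 W/kg


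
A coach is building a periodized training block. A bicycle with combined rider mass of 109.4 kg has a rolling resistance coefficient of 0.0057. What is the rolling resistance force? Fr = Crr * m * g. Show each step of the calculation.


Fr = 0.0057 * 109.4 * 9.81
= 0.62358 * 9.81
= 6.117 N

6.117 N


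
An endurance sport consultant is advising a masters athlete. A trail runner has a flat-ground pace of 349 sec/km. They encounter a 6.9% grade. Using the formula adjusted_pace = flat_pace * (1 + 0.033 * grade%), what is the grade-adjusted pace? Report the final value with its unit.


Grade factor = 1 + 0.033 * 6.9 = 1.2277
Adjusted = 349 * 1.2277 = 428.47 sec/km

428.47 s/km


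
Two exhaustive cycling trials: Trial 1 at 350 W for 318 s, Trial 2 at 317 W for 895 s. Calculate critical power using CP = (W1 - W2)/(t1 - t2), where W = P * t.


W1 = 350 * 318 = 111300 J
W2 = 317 * 895 = 283715 J
CP = (111300 - 283715) / (318 - 895)
= -172415 / -577
= 298.81 W

298.81 W


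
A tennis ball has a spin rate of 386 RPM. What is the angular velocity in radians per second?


Convert RPM to rad/s: multiply by 2*pi and divide by 60
omega = 386 * 2 * pi / 60
= 40.422 rad/s

40.422 rad/s


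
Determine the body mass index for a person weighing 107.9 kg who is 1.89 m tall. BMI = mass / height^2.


BMI = mass / height^2
= 107.9 / 1.89^2
= 107.9 / 3.5721
= 30.21 kg/m^2

30.21 kg/m^2


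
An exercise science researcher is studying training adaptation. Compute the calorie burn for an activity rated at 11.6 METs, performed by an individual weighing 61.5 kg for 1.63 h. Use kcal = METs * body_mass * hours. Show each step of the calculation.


Product of METs and mass = 11.6 * 61.5 = 713.4
Total kcal = 713.4 * 1.63 = 1162.84 kcal

1162.84 kcal


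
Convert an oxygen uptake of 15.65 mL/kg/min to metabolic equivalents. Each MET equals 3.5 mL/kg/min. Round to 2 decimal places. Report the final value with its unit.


One MET = 3.5 mL/kg/min
Number of METs = 15.65 / 3.5
= 4.47 METs

4.47 METs


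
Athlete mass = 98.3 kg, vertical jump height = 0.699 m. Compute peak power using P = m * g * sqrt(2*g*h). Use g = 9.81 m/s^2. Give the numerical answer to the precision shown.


sqrt(2 * 9.81 * 0.699) = sqrt(13.71438) = 3.703293 m/s
P = 98.3 * 9.81 * 3.703293
= 3571.17 W

3571.17 W


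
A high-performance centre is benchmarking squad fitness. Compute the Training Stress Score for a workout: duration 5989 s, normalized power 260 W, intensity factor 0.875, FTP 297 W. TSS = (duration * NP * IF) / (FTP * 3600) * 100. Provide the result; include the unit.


Product = 5989 * 260 * 0.875 = 1362497.5
Base = 297 * 3600 = 1069200
TSS = 1362497.5 / 1069200 * 100 = 127.43

127.43 TSS


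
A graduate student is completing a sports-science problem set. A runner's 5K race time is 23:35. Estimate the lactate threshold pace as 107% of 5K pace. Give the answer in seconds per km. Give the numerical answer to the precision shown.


Total race time = 23*60 + 35 = 1415 seconds
5K pace = 1415 / 5 = 283.0 sec/km
LT pace = 283.0 * 1.07 = 302.81 sec/km

302.81 s/km


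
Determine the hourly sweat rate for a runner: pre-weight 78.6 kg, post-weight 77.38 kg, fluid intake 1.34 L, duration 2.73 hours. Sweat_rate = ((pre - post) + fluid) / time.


Mass lost = 78.6 - 77.38 = 1.22 kg
Add fluid consumed: 1.22 + 1.34 = 2.56 L total sweat
Sweat rate = 2.56 / 2.73 = 0.938 L/h

0.938 L/h


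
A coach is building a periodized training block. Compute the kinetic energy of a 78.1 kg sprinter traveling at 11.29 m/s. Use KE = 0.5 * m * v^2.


Velocity squared = 127.4641
KE = 0.5 * 78.1 * 127.4641 = 4977.47 J

4977.47 J


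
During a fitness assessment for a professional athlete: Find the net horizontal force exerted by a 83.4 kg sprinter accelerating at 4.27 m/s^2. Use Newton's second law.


Newton's second law: F = m * a
F = 83.4 * 4.27 = 356.12 N

356.12 N


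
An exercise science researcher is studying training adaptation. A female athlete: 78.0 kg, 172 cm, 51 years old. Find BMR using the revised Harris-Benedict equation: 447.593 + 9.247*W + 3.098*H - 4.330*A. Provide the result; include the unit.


Intercept = 447.593
Weight contribution = 9.247 * 78.0 = 721.266
Height contribution = 3.098 * 172 = 532.856
Age contribution = 4.33 * 51 = 220.83
BMR = 447.593 + 721.266 + 532.856 - 220.83
= 1480.89 kcal/day

1480.89 kcal/day


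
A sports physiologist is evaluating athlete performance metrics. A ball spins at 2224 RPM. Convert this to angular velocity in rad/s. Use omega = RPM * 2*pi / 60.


omega = 2224 * 2 * pi / 60
= 2224 * 6.28318531 / 60
= 13973.804 / 60
= 232.897 rad/s

232.897 rad/s


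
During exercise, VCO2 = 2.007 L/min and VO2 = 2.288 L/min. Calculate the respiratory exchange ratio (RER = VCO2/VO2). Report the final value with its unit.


RER = VCO2 / VO2
= 2.007 / 2.288
= 0.8772

0.8772


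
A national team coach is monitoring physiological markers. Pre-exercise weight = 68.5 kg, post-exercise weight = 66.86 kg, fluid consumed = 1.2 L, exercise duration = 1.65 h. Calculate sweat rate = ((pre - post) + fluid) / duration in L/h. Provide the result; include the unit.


Weight loss = 68.5 - 66.86 = 1.64 kg (approx L)
Total sweat = 1.64 + 1.2 = 2.84 L
Sweat rate = 2.84 / 1.65 = 1.721 L/h

1.721 L/h


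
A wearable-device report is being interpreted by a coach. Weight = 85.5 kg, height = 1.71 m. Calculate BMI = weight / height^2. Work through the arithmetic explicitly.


height^2 = 1.71^2 = 2.9241
BMI = 85.5 / 2.9241 = 29.24 kg/m^2

29.24 kg/m^2


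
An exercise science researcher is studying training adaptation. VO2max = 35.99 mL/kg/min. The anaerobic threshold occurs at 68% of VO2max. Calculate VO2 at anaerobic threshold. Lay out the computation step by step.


AT fraction = 68 / 100 = 0.68
AT VO2 = 35.99 * 0.68
= 24.47 mL/kg/min

24.47 mL/kg/min


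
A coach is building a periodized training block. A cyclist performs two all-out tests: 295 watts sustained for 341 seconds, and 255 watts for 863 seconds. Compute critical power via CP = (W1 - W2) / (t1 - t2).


W1 = P1 * t1 = 295 * 341 = 100595 J
W2 = P2 * t2 = 255 * 863 = 220065 J
CP = (100595 - 220065) / (341 - 863)
= 228.87 W

228.87 W


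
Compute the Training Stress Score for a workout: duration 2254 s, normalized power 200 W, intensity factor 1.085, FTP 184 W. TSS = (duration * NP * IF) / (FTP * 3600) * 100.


Product = 2254 * 200 * 1.085 = 489118.0
Base = 184 * 3600 = 662400
TSS = 489118.0 / 662400 * 100 = 73.84

73.84 TSS


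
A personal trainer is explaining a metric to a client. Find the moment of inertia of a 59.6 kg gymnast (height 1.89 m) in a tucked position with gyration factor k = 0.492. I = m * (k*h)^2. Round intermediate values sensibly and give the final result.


Radius of gyration = 0.492 * 1.89 = 0.92988 m
I = 59.6 * 0.92988^2
= 59.6 * 0.864677
= 51.535 kg*m^2

51.535 kg*m^2


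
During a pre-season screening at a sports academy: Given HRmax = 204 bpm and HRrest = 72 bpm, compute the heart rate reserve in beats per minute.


Heart rate reserve = maximum HR minus resting HR
HRR = 204 - 72 = 132 bpm

132 bpm


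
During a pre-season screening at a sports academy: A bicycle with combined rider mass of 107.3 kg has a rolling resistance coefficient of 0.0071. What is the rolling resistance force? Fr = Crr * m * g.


Fr = 0.0071 * 107.3 * 9.81
= 0.76183 * 9.81
= 7.474 N

7.474 N


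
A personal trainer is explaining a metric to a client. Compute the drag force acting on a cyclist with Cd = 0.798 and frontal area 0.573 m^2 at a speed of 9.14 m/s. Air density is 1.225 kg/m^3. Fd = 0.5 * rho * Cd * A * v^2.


Step 1: v^2 = 83.5396
Step 2: Fd = 0.5 * 1.225 * 0.798 * 0.573 * 83.5396
= 23.397 N

23.397 N


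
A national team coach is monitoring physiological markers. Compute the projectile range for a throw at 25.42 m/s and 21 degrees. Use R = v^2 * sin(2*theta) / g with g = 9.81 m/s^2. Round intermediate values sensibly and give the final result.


Two times the angle = 42 degrees
sin(42) = 0.669131
R = 646.1764 * 0.669131 / 9.81 = 44.075 m

44.075 m


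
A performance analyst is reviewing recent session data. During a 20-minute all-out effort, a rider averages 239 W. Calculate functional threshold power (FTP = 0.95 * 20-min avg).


FTP = 0.95 * 239
= 227.05 W

227.05 W


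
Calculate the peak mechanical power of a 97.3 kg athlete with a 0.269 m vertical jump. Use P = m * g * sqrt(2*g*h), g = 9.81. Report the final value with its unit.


First, sqrt(2gh) = sqrt(2 * 9.81 * 0.269)
= sqrt(5.27778) = 2.297342 m/s
Power = 97.3 * 9.81 * 2.297342 = 2192.84 W

2192.84 W


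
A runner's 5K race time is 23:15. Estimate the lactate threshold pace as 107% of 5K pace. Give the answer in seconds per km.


Total race time = 23*60 + 15 = 1395 seconds
5K pace = 1395 / 5 = 279.0 sec/km
LT pace = 279.0 * 1.07 = 298.53 sec/km

298.53 s/km


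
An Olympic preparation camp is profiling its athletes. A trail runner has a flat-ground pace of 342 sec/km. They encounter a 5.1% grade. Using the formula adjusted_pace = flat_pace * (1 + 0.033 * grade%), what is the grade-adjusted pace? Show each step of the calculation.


Grade factor = 1 + 0.033 * 5.1 = 1.1683
Adjusted = 342 * 1.1683 = 399.56 sec/km

399.56 s/km


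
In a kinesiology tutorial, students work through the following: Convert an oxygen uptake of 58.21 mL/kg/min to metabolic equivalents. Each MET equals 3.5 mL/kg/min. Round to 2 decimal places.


One MET = 3.5 mL/kg/min
Number of METs = 58.21 / 3.5
= 16.63 METs

16.63 METs


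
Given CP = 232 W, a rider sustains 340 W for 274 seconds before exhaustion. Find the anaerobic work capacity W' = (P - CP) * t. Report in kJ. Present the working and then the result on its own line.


Excess power = 340 - 232 = 108 W
Work above CP = 108 * 274 = 29592 J
W' = 29.592 kJ

29.592 kJ


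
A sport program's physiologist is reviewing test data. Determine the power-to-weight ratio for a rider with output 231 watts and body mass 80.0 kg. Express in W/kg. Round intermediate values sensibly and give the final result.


P/W = 231 / 80.0 = 2.888 W/kg

2.888 W/kg


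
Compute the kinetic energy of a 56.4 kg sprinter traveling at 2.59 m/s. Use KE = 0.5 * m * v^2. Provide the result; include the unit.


Velocity squared = 6.7081
KE = 0.5 * 56.4 * 6.7081 = 189.17 J

189.17 J


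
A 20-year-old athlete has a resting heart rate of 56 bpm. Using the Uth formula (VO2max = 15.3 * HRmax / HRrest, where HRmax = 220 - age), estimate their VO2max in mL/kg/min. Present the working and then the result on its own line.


HRmax = 220 - 20 = 200 bpm
Ratio = HRmax / HRrest = 200 / 56 = 3.5714
VO2max = 15.3 * 3.5714 = 54.64 mL/kg/min

54.64 mL/kg/min


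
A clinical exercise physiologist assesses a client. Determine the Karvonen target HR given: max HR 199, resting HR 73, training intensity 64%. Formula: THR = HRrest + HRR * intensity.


HRR = HRmax - HRrest = 199 - 73 = 126
THR = 73 + 126 * 0.64
= 153.64 bpm

153.64 bpm


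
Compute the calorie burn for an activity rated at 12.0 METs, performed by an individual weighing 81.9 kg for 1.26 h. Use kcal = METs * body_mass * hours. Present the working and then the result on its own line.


Product of METs and mass = 12.0 * 81.9 = 982.8
Total kcal = 982.8 * 1.26 = 1238.33 kcal

1238.33 kcal


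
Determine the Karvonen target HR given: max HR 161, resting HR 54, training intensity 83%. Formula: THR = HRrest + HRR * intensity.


HRR = HRmax - HRrest = 161 - 54 = 107
THR = 54 + 107 * 0.83
= 142.81 bpm

142.81 bpm


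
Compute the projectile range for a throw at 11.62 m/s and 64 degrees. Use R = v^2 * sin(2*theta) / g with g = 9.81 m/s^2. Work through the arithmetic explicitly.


Two times the angle = 128 degrees
sin(128) = 0.788011
R = 135.0244 * 0.788011 / 9.81 = 10.846 m

10.846 m


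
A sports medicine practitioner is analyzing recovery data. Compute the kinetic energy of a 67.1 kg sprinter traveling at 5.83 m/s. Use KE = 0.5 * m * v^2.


Velocity squared = 33.9889
KE = 0.5 * 67.1 * 33.9889 = 1140.33 J

1140.33 J


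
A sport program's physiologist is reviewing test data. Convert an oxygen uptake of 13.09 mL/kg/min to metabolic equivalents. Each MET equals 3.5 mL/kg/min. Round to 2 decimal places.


One MET = 3.5 mL/kg/min
Number of METs = 13.09 / 3.5
= 3.74 METs

3.74 METs


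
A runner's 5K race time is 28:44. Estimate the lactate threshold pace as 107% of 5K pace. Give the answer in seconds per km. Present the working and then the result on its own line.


Total race time = 28*60 + 44 = 1724 seconds
5K pace = 1724 / 5 = 344.8 sec/km
LT pace = 344.8 * 1.07 = 368.94 sec/km

368.94 s/km


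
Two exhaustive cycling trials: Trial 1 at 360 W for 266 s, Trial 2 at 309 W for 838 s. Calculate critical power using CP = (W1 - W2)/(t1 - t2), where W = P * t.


W1 = 360 * 266 = 95760 J
W2 = 309 * 838 = 258942 J
CP = (95760 - 258942) / (266 - 838)
= -163182 / -572
= 285.28 W

285.28 W


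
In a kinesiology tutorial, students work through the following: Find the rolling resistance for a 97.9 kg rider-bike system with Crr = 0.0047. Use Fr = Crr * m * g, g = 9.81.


m * g = 97.9 * 9.81 = 960.399 N
Fr = 0.0047 * 960.399 = 4.514 N

4.514 N


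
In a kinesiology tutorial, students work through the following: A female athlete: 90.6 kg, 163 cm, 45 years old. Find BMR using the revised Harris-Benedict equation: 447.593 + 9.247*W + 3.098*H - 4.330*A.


Intercept = 447.593
Weight contribution = 9.247 * 90.6 = 837.7782
Height contribution = 3.098 * 163 = 504.974
Age contribution = 4.33 * 45 = 194.85
BMR = 447.593 + 837.7782 + 504.974 - 194.85
= 1595.5 kcal/day

1595.5 kcal/day


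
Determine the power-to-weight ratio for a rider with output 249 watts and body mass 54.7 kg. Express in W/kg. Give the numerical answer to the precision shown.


P/W = 249 / 54.7 = 4.552 W/kg

4.552 W/kg


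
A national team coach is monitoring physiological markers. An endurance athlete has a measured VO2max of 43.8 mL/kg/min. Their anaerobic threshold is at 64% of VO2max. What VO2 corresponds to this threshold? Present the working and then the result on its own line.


Anaerobic threshold VO2 = VO2max * 64%
= 43.8 * 0.64
= 28.03 mL/kg/min

28.03 mL/kg/min


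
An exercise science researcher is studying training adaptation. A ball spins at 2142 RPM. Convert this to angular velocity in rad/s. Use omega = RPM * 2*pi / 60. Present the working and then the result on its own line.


omega = 2142 * 2 * pi / 60
= 2142 * 6.28318531 / 60
= 13458.583 / 60
= 224.31 rad/s

224.31 rad/s


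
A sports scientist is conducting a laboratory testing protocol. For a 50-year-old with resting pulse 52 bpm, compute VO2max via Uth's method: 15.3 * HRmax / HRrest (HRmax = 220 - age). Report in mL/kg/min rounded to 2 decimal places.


Step 1: HRmax = 220 - 50 = 170 bpm
Step 2: Ratio = 170 / 52 = 3.2692
Step 3: VO2max = 15.3 * 3.2692 = 50.02 mL/kg/min

50.02 mL/kg/min


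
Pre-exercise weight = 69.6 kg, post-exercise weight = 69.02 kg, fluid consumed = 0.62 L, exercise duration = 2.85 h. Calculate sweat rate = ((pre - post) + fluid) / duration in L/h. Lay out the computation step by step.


Weight loss = 69.6 - 69.02 = 0.58 kg (approx L)
Total sweat = 0.58 + 0.62 = 1.2 L
Sweat rate = 1.2 / 2.85 = 0.421 L/h

0.421 L/h


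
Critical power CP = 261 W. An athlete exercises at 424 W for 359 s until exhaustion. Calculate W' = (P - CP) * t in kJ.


P - CP = 424 - 261 = 163 W
W' = 163 * 359 = 58517 J
= 58517 / 1000 = 58.517 kJ

58.517 kJ


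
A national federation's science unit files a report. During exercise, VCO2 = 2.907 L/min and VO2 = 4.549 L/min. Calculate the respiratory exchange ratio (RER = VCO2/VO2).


RER = VCO2 / VO2
= 2.907 / 4.549
= 0.639

0.639


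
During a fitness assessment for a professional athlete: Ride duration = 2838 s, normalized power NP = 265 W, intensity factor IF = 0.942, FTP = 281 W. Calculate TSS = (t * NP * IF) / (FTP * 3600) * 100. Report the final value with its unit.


Numerator = 2838 * 265 * 0.942 = 708449.94
Denominator = 281 * 3600 = 1011600
TSS = 708449.94 / 1011600 * 100
= 70.03

70.03 TSS


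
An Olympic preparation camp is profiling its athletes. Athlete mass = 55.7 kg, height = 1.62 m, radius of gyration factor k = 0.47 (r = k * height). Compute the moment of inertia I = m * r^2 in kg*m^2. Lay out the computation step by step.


r = k * height = 0.47 * 1.62 = 0.7614 m
r^2 = 0.7614^2 = 0.57973
I = 55.7 * 0.57973 = 32.291 kg*m^2

32.291 kg*m^2


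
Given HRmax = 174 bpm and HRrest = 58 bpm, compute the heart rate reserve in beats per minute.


Heart rate reserve = maximum HR minus resting HR
HRR = 174 - 58 = 116 bpm

116 bpm


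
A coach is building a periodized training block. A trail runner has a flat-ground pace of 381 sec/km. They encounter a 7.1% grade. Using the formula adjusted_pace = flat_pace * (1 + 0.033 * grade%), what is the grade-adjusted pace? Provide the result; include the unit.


Grade factor = 1 + 0.033 * 7.1 = 1.2343
Adjusted = 381 * 1.2343 = 470.27 sec/km

470.27 s/km


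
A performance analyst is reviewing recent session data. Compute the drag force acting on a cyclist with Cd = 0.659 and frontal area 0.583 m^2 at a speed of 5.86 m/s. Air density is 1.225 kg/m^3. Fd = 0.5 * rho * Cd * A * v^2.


Step 1: v^2 = 34.3396
Step 2: Fd = 0.5 * 1.225 * 0.659 * 0.583 * 34.3396
= 8.081 N

8.081 N


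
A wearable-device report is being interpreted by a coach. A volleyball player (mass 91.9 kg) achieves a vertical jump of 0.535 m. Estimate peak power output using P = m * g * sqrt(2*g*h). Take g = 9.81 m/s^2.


2 * g * h = 2 * 9.81 * 0.535 = 10.4967
sqrt(10.4967) = 3.239861 m/s
P = 91.9 * 9.81 * 3.239861 = 2920.86 W

2920.86 W


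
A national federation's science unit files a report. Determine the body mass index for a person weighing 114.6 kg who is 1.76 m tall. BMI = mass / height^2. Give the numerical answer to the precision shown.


BMI = mass / height^2
= 114.6 / 1.76^2
= 114.6 / 3.0976
= 37.0 kg/m^2

37.0 kg/m^2


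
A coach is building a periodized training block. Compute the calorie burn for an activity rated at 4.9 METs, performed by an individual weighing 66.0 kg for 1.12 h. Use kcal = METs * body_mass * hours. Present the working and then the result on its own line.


Product of METs and mass = 4.9 * 66.0 = 323.4
Total kcal = 323.4 * 1.12 = 362.21 kcal

362.21 kcal


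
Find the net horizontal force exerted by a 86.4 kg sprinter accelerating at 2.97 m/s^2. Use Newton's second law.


Newton's second law: F = m * a
F = 86.4 * 2.97 = 256.61 N

256.61 N


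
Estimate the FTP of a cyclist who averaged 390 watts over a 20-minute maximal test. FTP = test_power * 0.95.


FTP = 390 * 0.95 = 370.5 W

370.5 W


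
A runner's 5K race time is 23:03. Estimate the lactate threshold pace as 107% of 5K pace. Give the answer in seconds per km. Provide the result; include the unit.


Total race time = 23*60 + 3 = 1383 seconds
5K pace = 1383 / 5 = 276.6 sec/km
LT pace = 276.6 * 1.07 = 295.96 sec/km

295.96 s/km


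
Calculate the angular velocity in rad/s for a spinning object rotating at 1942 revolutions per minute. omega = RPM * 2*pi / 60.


omega = RPM * 2*pi / 60
= 1942 * 6.28318531 / 60
= 203.366 rad/s

203.366 rad/s


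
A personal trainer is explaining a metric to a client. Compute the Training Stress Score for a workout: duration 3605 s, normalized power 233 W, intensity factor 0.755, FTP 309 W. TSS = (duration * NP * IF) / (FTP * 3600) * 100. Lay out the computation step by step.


Product = 3605 * 233 * 0.755 = 634173.575
Base = 309 * 3600 = 1112400
TSS = 634173.575 / 1112400 * 100 = 57.01

57.01 TSS


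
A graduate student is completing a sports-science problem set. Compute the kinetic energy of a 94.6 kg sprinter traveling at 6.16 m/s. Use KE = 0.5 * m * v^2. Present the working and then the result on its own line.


Velocity squared = 37.9456
KE = 0.5 * 94.6 * 37.9456 = 1794.83 J

1794.83 J


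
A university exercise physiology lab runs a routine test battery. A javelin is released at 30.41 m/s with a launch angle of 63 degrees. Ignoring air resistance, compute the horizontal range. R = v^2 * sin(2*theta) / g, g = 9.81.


Launch speed squared = 924.7681
sin(2 * 63 deg) = 0.809017
Range = 924.7681 * 0.809017 / 9.81
= 76.264 m

76.264 m


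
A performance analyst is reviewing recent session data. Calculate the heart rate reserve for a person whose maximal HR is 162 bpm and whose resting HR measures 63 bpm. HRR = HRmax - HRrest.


HRmax = 162 bpm
HRrest = 63 bpm
HRR = 162 - 63 = 99 bpm

99 bpm


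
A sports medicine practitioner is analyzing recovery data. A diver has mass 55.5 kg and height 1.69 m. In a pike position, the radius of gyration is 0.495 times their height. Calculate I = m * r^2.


r = 0.495 * 1.69 = 0.83655 m
I = m * r^2 = 55.5 * 0.699816 = 38.84 kg*m^2

38.84 kg*m^2


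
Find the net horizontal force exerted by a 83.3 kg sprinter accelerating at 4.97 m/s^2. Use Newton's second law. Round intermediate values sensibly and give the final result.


Newton's second law: F = m * a
F = 83.3 * 4.97 = 414.0 N

414.0 N


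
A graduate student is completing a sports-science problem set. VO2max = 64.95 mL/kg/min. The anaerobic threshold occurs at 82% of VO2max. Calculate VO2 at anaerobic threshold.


AT fraction = 82 / 100 = 0.82
AT VO2 = 64.95 * 0.82
= 53.26 mL/kg/min

53.26 mL/kg/min


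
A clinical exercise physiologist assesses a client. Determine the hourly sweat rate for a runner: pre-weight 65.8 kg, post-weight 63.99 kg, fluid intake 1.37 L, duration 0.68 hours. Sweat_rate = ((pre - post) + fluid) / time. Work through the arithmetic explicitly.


Mass lost = 65.8 - 63.99 = 1.81 kg
Add fluid consumed: 1.81 + 1.37 = 3.18 L total sweat
Sweat rate = 3.18 / 0.68 = 4.676 L/h

4.676 L/h


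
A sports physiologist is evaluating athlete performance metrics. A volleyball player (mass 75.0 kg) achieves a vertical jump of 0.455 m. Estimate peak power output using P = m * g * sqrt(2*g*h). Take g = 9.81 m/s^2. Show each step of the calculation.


2 * g * h = 2 * 9.81 * 0.455 = 8.9271
sqrt(8.9271) = 2.987825 m/s
P = 75.0 * 9.81 * 2.987825 = 2198.29 W

2198.29 W


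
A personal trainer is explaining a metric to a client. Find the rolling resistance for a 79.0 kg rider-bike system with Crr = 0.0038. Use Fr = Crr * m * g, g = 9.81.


m * g = 79.0 * 9.81 = 774.99 N
Fr = 0.0038 * 774.99 = 2.945 N

2.945 N


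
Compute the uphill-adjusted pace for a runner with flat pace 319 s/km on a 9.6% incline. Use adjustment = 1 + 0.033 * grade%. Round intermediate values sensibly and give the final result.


Adjustment factor = 1 + 0.033 * 9.6 = 1.3168
Grade-adjusted pace = 319 * 1.3168 = 420.06 s/km

420.06 s/km


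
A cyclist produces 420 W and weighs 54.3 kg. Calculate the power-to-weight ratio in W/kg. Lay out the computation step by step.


P/W = power / mass
= 420 / 54.3
= 7.735 W/kg

7.735 W/kg


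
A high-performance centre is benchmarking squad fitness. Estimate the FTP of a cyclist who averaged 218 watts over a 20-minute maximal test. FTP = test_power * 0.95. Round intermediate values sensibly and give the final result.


FTP = 218 * 0.95 = 207.1 W

207.1 W


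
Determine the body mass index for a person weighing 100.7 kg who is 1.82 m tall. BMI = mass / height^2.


BMI = mass / height^2
= 100.7 / 1.82^2
= 100.7 / 3.3124
= 30.4 kg/m^2

30.4 kg/m^2


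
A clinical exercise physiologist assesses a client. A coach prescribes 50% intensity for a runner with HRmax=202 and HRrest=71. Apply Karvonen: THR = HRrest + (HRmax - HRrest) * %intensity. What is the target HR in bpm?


Heart rate reserve = 202 - 71 = 131
Intensity fraction = 50 / 100 = 0.5
THR = 71 + 131 * 0.5 = 136.5 bpm

136.5 bpm


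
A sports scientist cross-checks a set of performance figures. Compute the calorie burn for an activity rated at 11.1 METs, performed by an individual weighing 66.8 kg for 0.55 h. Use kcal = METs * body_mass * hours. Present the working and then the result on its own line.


Product of METs and mass = 11.1 * 66.8 = 741.48
Total kcal = 741.48 * 0.55 = 407.81 kcal

407.81 kcal


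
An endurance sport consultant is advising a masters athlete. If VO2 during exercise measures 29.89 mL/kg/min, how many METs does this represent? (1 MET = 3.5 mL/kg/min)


METs = VO2 / 3.5 = 29.89 / 3.5 = 8.54

8.54 METs


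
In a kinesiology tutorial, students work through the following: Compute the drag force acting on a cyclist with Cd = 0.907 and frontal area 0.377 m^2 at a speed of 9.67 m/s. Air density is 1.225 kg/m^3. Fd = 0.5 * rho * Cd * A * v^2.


Step 1: v^2 = 93.5089
Step 2: Fd = 0.5 * 1.225 * 0.907 * 0.377 * 93.5089
= 19.584 N

19.584 N


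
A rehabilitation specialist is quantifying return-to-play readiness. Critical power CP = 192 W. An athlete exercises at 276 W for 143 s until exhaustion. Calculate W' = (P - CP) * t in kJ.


P - CP = 276 - 192 = 84 W
W' = 84 * 143 = 12012 J
= 12012 / 1000 = 12.012 kJ

12.012 kJ


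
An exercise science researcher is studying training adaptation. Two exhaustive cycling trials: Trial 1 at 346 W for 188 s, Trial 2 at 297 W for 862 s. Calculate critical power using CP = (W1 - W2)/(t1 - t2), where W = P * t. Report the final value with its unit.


W1 = 346 * 188 = 65048 J
W2 = 297 * 862 = 256014 J
CP = (65048 - 256014) / (188 - 862)
= -190966 / -674
= 283.33 W

283.33 W


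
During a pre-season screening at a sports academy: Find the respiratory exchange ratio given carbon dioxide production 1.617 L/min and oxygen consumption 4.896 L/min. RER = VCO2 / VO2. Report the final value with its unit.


VCO2 = 1.617 L/min
VO2 = 4.896 L/min
RER = 1.617 / 4.896 = 0.3303

0.3303


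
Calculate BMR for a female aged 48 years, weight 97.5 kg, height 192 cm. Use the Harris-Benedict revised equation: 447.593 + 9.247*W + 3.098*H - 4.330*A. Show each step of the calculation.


Substituting values:
W term = 9.247 * 97.5 = 901.5825
H term = 3.098 * 192 = 594.816
A term = 4.330 * 48 = 207.84
BMR = 1736.15 kcal/day

1736.15 kcal/day


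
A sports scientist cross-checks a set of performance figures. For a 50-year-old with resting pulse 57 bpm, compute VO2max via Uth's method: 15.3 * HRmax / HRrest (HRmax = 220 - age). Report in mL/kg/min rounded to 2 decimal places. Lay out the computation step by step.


Step 1: HRmax = 220 - 50 = 170 bpm
Step 2: Ratio = 170 / 57 = 2.9825
Step 3: VO2max = 15.3 * 2.9825 = 45.63 mL/kg/min

45.63 mL/kg/min


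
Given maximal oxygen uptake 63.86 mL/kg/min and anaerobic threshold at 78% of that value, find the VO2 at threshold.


Percentage as decimal = 0.78
VO2 at AT = 63.86 * 0.78 = 49.81 mL/kg/min

49.81 mL/kg/min


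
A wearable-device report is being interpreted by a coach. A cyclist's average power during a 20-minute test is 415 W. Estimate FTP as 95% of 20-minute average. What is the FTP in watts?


FTP = 20-min power * 0.95
= 415 * 0.95
= 394.25 W

394.25 W


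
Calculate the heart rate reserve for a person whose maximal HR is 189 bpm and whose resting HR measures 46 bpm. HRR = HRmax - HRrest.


HRmax = 189 bpm
HRrest = 46 bpm
HRR = 189 - 46 = 143 bpm

143 bpm


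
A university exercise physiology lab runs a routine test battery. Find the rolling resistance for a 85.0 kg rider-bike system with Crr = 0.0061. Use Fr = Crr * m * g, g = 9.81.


m * g = 85.0 * 9.81 = 833.85 N
Fr = 0.0061 * 833.85 = 5.086 N

5.086 N


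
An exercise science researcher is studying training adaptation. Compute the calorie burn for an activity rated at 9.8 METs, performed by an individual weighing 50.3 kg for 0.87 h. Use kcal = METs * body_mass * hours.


Product of METs and mass = 9.8 * 50.3 = 492.94
Total kcal = 492.94 * 0.87 = 428.86 kcal

428.86 kcal


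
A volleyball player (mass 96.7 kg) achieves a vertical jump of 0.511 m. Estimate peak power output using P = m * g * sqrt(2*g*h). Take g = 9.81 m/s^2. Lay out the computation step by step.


2 * g * h = 2 * 9.81 * 0.511 = 10.02582
sqrt(10.02582) = 3.166358 m/s
P = 96.7 * 9.81 * 3.166358 = 3003.69 W

3003.69 W


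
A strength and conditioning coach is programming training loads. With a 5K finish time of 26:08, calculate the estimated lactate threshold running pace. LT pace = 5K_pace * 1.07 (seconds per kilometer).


Race duration = 1568 s for 5 km
Average pace = 1568 / 5 = 313.6 s/km
LT pace = 313.6 * 1.07
= 335.55 s/km

335.55 s/km


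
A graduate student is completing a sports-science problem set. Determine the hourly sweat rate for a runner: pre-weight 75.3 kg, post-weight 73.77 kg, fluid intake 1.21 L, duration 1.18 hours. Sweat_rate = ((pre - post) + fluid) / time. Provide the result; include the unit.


Mass lost = 75.3 - 73.77 = 1.53 kg
Add fluid consumed: 1.53 + 1.21 = 2.74 L total sweat
Sweat rate = 2.74 / 1.18 = 2.322 L/h

2.322 L/h


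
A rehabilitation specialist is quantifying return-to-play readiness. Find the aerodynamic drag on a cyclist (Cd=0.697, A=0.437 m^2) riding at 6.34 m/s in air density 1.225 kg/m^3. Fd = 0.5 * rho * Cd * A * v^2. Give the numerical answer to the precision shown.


Fd = 0.5 * 1.225 * 0.697 * 0.437 * 6.34^2
= 0.5 * 1.225 * 0.697 * 0.437 * 40.1956
= 7.499 N

7.499 N


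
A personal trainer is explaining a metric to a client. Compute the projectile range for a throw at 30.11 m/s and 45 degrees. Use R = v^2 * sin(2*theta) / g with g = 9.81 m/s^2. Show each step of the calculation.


Two times the angle = 90 degrees
sin(90) = 1.0
R = 906.6121 * 1.0 / 9.81 = 92.417 m

92.417 m


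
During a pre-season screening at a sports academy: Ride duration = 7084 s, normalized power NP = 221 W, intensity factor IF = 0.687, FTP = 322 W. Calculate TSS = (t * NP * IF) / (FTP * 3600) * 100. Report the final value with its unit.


Numerator = 7084 * 221 * 0.687 = 1075542.468
Denominator = 322 * 3600 = 1159200
TSS = 1075542.468 / 1159200 * 100
= 92.78

92.78 TSS


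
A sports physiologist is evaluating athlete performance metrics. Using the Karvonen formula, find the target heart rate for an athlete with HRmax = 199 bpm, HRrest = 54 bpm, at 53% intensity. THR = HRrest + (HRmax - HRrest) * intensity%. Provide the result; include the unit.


HRR = 199 - 54 = 145
THR = 54 + 145 * 0.53
= 54 + 76.85
= 130.85 bpm

130.85 bpm


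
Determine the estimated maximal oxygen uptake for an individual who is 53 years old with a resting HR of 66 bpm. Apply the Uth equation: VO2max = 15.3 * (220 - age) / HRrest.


HRmax = 220 - 53 = 167
VO2max = 15.3 * (167 / 66)
= 15.3 * 2.5303
= 38.71 mL/kg/min

38.71 mL/kg/min


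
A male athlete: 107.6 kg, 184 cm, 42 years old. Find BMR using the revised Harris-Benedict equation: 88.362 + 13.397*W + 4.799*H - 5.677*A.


Intercept = 88.362
Weight contribution = 13.397 * 107.6 = 1441.5172
Height contribution = 4.799 * 184 = 883.016
Age contribution = 5.677 * 42 = 238.434
BMR = 88.362 + 1441.5172 + 883.016 - 238.434
= 2174.46 kcal/day

2174.46 kcal/day


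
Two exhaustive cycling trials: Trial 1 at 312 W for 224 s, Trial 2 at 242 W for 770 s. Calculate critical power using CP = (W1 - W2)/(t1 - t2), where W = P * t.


W1 = 312 * 224 = 69888 J
W2 = 242 * 770 = 186340 J
CP = (69888 - 186340) / (224 - 770)
= -116452 / -546
= 213.28 W

213.28 W


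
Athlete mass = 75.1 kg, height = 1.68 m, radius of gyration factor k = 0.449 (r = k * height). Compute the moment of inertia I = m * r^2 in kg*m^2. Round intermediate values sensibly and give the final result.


r = k * height = 0.449 * 1.68 = 0.75432 m
r^2 = 0.75432^2 = 0.568999
I = 75.1 * 0.568999 = 42.732 kg*m^2

42.732 kg*m^2


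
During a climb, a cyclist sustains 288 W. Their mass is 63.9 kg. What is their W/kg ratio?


Power-to-weight = 288 W / 63.9 kg
= 4.507 W/kg

4.507 W/kg


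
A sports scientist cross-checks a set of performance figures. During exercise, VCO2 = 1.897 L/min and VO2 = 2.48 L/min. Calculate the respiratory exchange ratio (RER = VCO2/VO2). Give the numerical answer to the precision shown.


RER = VCO2 / VO2
= 1.897 / 2.48
= 0.7649

0.7649


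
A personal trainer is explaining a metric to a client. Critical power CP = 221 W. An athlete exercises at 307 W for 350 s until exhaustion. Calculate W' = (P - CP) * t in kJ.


P - CP = 307 - 221 = 86 W
W' = 86 * 350 = 30100 J
= 30100 / 1000 = 30.1 kJ

30.1 kJ


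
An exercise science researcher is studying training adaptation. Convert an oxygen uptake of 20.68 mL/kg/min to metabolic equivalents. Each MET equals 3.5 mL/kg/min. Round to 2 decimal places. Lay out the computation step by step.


One MET = 3.5 mL/kg/min
Number of METs = 20.68 / 3.5
= 5.91 METs

5.91 METs


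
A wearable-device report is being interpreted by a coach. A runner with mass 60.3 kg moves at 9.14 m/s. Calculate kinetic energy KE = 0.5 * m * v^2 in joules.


v^2 = 9.14^2 = 83.5396
KE = 0.5 * 60.3 * 83.5396
= 2518.72 J

2518.72 J


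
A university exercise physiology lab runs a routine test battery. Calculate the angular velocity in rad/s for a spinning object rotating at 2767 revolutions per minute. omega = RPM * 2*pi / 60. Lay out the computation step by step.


omega = RPM * 2*pi / 60
= 2767 * 6.28318531 / 60
= 289.76 rad/s

289.76 rad/s


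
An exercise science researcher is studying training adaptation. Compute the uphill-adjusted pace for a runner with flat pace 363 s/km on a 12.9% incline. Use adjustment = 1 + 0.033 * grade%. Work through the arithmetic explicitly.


Adjustment factor = 1 + 0.033 * 12.9 = 1.4257
Grade-adjusted pace = 363 * 1.4257 = 517.53 s/km

517.53 s/km


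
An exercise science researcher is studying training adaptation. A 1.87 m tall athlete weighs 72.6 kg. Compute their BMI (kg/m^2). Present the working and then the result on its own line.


height^2 = 3.4969 m^2
BMI = 72.6 / 3.4969 = 20.76 kg/m^2

20.76 kg/m^2


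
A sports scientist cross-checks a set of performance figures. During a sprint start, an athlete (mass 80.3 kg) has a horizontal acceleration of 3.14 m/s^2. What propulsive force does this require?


Propulsive force = mass * acceleration
= 80.3 kg * 3.14 m/s^2
= 252.14 N

252.14 N


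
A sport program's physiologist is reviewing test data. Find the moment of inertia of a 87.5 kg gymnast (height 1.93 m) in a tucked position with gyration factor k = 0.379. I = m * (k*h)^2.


Radius of gyration = 0.379 * 1.93 = 0.73147 m
I = 87.5 * 0.73147^2
= 87.5 * 0.535048
= 46.817 kg*m^2

46.817 kg*m^2


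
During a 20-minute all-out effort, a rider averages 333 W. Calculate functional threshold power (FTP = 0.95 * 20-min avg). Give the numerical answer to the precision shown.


FTP = 0.95 * 333
= 316.35 W

316.35 W


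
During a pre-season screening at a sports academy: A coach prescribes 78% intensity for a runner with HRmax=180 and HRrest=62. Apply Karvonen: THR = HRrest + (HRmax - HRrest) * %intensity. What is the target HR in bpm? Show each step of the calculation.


Heart rate reserve = 180 - 62 = 118
Intensity fraction = 78 / 100 = 0.78
THR = 62 + 118 * 0.78 = 154.04 bpm

154.04 bpm


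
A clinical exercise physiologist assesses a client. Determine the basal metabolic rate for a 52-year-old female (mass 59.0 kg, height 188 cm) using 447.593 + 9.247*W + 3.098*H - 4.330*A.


BMR = 447.593 + 9.247*59.0 + 3.098*188 - 4.330*52
= 1350.43 kcal/day

1350.43 kcal/day


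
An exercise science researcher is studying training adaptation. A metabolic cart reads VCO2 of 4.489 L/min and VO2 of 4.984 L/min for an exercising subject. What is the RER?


RER = VCO2 / VO2 = 4.489 / 4.984 = 0.9007

0.9007


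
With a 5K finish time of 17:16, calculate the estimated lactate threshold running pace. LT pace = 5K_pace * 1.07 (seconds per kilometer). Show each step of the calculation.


Race duration = 1036 s for 5 km
Average pace = 1036 / 5 = 207.2 s/km
LT pace = 207.2 * 1.07
= 221.7 s/km

221.7 s/km


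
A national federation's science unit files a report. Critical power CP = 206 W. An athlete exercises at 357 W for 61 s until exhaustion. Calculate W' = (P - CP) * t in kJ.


P - CP = 357 - 206 = 151 W
W' = 151 * 61 = 9211 J
= 9211 / 1000 = 9.211 kJ

9.211 kJ


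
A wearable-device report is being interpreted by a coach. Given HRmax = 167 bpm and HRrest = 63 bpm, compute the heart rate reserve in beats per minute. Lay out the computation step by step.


Heart rate reserve = maximum HR minus resting HR
HRR = 167 - 63 = 104 bpm

104 bpm


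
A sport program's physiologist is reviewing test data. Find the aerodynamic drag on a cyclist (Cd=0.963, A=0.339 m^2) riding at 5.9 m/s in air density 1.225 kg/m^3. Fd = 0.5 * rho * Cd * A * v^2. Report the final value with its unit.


Fd = 0.5 * 1.225 * 0.963 * 0.339 * 5.9^2
= 0.5 * 1.225 * 0.963 * 0.339 * 34.81
= 6.96 N

6.96 N


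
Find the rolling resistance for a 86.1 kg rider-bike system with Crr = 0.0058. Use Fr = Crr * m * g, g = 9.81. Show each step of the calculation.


m * g = 86.1 * 9.81 = 844.641 N
Fr = 0.0058 * 844.641 = 4.899 N

4.899 N


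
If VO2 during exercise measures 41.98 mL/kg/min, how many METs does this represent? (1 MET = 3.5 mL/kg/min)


METs = VO2 / 3.5 = 41.98 / 3.5 = 11.99

11.99 METs


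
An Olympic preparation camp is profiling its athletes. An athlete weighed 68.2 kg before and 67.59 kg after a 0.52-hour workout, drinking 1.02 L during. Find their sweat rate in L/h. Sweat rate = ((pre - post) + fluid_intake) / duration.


Body mass change = 0.61 kg
Total sweat loss = 0.61 + 1.02 = 1.63 L
Rate = 1.63 / 0.52 = 3.135 L/h

3.135 L/h
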